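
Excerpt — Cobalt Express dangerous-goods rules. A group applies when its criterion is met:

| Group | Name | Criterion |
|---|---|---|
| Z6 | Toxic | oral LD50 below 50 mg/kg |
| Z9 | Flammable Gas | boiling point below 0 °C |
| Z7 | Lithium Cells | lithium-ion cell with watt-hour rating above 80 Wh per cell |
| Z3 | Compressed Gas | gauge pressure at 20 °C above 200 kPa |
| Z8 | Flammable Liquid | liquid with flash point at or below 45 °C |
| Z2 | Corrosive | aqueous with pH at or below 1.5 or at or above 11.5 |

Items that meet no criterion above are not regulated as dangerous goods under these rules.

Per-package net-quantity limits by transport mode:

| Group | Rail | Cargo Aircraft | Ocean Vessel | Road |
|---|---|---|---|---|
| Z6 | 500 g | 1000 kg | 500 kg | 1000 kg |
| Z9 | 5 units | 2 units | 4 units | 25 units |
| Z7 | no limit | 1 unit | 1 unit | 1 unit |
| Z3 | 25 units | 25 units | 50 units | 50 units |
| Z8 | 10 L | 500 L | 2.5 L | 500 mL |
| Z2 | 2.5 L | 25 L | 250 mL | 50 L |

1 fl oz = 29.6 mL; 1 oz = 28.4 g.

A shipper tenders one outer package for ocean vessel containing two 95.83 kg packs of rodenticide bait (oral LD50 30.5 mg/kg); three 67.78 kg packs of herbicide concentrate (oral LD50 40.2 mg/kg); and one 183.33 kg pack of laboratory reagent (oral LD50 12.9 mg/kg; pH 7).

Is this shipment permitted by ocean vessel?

Rodenticide bait: oral LD50 30.5 mg/kg < 50 mg/kg → Group Z6 (Toxic).
Oral LD50 40.2 mg/kg meets the Group Z6 criterion (Toxic), so the herbicide concentrate is Group Z6.
Oral LD50 12.9 mg/kg meets the Group Z6 criterion (Toxic), so the laboratory reagent is Group Z6.
Total Group Z6: (two 95.83 kg packs = 191.66 kg) + (three 67.78 kg packs = 203.34 kg) + 183.33 kg = 578.33 kg.
578.33 kg > 500 kg (ocean vessel limit, Group Z6) — over the limit.

No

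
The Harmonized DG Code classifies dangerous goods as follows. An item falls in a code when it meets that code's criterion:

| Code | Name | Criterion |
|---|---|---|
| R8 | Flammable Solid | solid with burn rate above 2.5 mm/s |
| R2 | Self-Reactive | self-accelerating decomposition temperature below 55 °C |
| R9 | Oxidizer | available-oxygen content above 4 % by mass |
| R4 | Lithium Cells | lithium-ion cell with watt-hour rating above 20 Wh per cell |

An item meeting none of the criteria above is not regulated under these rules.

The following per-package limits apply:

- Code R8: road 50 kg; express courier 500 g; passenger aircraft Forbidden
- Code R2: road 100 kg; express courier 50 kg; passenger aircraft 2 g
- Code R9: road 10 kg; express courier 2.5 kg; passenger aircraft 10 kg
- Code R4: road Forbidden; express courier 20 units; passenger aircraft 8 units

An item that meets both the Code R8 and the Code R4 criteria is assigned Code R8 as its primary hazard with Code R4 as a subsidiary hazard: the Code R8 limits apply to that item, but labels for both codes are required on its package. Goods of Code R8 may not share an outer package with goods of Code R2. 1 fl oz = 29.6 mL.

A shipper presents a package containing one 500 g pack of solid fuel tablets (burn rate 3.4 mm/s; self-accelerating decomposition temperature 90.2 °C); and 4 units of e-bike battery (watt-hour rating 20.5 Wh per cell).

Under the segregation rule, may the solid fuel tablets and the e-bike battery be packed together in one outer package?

With burn rate 3.4 mm/s (> 2.5 mm/s), the solid fuel tablets fall in Code R8.
The e-bike battery has watt-hour rating 20.5 Wh per cell, which is > 20 Wh per cell, so it is Code R4 (Lithium Cells).
No segregation rule bars Code R8 with Code R4.

Yes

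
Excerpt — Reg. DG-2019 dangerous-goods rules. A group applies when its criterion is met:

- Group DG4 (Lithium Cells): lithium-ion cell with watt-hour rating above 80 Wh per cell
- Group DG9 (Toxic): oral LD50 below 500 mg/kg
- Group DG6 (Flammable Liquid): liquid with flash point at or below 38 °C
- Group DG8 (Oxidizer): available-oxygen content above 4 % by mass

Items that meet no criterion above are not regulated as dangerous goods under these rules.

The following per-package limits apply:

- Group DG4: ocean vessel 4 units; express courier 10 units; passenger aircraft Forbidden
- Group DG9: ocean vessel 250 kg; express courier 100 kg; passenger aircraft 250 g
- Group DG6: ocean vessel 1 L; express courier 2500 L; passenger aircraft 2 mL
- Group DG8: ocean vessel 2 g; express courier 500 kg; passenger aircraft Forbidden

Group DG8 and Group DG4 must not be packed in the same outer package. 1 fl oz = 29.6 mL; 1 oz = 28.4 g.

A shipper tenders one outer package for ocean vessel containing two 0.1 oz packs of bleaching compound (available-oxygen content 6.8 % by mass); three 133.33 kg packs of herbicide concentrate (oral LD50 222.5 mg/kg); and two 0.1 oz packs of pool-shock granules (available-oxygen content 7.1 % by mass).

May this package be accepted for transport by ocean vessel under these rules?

Available-oxygen content 6.8 % by mass meets the Group DG8 criterion (Oxidizer), so the bleaching compound is Group DG8.
Herbicide concentrate: oral LD50 222.5 mg/kg < 500 mg/kg → Group DG9 (Toxic).
With available-oxygen content 7.1 % by mass (> 4 % by mass), the pool-shock granules fall in Group DG8.
Total Group DG8: (two 0.1 oz packs = 5.68 g) + (two 0.1 oz packs = 5.68 g) = 11.36 g.
11.36 g exceeds the ocean vessel limit of 2 g for Group DG8.
Group DG9 quantity: three 133.33 kg packs = 399.99 kg.
399.99 kg > 250 kg (ocean vessel limit, Group DG9) — over the limit.
The segregation rule (Group DG8 with Group DG4) does not apply to Group DG8 with Group DG9.

No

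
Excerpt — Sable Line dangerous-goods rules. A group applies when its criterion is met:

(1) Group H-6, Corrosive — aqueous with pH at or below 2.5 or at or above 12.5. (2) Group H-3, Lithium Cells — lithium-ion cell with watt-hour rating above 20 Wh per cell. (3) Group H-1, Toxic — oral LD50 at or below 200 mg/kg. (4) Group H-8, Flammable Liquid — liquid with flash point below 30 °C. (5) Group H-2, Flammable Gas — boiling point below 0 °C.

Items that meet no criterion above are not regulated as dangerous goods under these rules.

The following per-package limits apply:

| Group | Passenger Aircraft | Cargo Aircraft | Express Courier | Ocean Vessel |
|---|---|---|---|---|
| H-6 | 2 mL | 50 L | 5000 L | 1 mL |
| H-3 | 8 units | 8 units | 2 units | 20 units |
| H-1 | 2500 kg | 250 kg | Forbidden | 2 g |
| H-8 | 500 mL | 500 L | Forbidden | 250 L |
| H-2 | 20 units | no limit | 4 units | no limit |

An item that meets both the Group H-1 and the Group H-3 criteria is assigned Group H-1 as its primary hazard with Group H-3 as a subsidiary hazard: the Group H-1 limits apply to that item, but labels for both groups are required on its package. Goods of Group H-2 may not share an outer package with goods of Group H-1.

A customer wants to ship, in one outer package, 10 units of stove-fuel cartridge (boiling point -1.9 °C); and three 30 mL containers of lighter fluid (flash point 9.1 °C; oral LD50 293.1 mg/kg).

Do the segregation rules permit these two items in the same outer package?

Stove-fuel cartridge: boiling point -1.9 °C < 0 °C → Group H-2 (Flammable Gas).
With flash point 9.1 °C (< 30 °C), the lighter fluid falls in Group H-8.
No segregation rule bars Group H-2 with Group H-8.

Yes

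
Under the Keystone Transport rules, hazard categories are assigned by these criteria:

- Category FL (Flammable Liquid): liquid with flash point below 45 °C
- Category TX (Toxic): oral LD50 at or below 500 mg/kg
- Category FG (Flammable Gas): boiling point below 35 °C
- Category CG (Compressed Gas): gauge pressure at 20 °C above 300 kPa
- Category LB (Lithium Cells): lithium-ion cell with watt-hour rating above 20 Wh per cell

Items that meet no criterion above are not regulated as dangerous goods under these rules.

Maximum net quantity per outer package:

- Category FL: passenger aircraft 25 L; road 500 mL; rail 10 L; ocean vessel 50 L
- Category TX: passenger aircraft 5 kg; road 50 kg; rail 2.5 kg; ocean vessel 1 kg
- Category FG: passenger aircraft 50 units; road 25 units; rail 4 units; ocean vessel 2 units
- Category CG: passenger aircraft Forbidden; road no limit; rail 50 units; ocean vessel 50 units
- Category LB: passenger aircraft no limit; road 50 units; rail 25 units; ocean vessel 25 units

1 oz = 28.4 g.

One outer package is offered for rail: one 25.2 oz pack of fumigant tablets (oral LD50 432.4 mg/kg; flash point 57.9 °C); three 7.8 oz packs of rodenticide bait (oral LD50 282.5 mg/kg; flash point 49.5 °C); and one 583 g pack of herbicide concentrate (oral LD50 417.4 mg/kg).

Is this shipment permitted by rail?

With oral LD50 432.4 mg/kg (≤ 500 mg/kg), the fumigant tablets fall in Category TX.
With oral LD50 282.5 mg/kg (≤ 500 mg/kg), the rodenticide bait falls in Category TX.
With oral LD50 417.4 mg/kg (≤ 500 mg/kg), the herbicide concentrate falls in Category TX.
Total Category TX: (one 25.2 oz pack = 715.68 g) + (three 7.8 oz packs = 664.56 g) + 583 g = 1963.24 g.
1963.24 g ≤ 2.5 kg (rail limit, Category TX) — within limit.

Yes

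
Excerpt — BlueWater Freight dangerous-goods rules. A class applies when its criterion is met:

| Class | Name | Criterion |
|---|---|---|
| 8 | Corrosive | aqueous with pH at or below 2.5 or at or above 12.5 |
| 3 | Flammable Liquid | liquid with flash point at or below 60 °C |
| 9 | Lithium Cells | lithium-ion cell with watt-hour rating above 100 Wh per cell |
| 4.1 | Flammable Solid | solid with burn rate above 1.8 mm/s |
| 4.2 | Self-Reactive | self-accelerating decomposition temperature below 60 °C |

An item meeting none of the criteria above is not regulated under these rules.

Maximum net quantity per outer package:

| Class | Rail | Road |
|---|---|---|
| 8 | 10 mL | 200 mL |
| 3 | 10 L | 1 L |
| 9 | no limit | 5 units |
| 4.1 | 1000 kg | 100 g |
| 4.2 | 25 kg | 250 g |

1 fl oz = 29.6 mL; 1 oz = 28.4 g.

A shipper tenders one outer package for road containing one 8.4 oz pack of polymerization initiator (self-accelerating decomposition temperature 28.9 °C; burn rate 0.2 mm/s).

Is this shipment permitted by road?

Yes

The polymerization initiator has self-accelerating decomposition temperature 28.9 °C, which is < 60 °C, so it is Class 4.2 (Self-Reactive).
Class 4.2 quantity: one 8.4 oz pack = 238.56 g.
238.56 g is within the road limit of 250 g for Class 4.2.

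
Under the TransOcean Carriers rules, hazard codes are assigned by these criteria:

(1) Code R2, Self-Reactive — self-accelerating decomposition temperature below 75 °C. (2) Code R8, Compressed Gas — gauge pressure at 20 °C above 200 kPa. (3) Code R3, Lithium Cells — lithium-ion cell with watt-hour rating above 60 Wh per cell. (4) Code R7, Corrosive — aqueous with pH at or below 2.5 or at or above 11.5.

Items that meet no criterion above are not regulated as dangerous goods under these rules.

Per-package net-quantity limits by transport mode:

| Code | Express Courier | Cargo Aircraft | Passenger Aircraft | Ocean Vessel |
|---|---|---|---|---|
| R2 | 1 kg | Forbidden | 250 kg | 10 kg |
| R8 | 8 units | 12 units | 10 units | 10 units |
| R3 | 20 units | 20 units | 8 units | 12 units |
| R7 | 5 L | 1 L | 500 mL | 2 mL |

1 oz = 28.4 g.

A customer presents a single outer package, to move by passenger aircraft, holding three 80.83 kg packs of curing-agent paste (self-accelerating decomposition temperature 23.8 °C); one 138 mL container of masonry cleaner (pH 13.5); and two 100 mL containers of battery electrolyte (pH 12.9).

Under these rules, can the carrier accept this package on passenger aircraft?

Yes

With self-accelerating decomposition temperature 23.8 °C (< 75 °C), the curing-agent paste falls in Code R2.
Masonry cleaner: pH 13.5 ≥ 11.5 → Code R7 (Corrosive).
The battery electrolyte has pH 12.9, which is ≥ 11.5, so it is Code R7 (Corrosive).
Total Code R7: 138 mL + (two 100 mL containers = 200 mL) = 338 mL.
338 mL is within the passenger aircraft limit of 500 mL for Code R7.
Code R2 quantity: three 80.83 kg packs = 242.49 kg.
242.49 kg ≤ 250 kg (passenger aircraft limit, Code R2) — within limit.
Every hazard code is within its passenger aircraft limit and no segregation rule is violated.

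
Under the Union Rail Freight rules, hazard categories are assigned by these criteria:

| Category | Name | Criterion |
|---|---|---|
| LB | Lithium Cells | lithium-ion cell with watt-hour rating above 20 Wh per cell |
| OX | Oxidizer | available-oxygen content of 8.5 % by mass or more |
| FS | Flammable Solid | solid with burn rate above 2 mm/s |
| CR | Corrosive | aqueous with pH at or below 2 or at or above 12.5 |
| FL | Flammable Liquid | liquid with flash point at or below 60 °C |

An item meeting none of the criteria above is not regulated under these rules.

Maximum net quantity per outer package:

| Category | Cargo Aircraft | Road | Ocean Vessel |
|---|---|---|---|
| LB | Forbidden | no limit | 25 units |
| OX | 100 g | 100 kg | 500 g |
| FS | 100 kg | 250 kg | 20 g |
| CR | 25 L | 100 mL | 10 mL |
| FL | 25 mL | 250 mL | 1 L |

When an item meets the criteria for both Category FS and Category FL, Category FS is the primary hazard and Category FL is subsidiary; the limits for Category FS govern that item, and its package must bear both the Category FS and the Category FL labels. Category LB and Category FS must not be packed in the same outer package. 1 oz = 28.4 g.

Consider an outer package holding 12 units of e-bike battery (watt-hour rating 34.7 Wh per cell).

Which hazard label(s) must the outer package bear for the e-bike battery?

With watt-hour rating 34.7 Wh per cell (> 20 Wh per cell), the e-bike battery falls in Category LB.
Only the Category LB label is required.

Category LB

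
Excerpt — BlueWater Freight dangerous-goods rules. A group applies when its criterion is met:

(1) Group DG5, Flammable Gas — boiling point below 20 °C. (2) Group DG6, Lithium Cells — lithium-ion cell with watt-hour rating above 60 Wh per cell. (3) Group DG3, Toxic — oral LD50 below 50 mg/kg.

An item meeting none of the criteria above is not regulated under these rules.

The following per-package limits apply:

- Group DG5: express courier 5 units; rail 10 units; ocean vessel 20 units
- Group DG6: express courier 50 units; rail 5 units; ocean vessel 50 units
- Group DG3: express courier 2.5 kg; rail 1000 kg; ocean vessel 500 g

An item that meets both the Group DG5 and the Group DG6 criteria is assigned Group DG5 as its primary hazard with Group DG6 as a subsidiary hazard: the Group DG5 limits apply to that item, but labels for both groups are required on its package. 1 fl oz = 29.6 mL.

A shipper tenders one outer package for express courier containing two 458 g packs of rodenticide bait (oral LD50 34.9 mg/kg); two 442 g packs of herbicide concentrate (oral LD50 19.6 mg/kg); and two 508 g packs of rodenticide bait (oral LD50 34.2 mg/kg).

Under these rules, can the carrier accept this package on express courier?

With oral LD50 34.9 mg/kg (< 50 mg/kg), the rodenticide bait falls in Group DG3.
Oral LD50 19.6 mg/kg meets the Group DG3 criterion (Toxic), so the herbicide concentrate is Group DG3.
Oral LD50 34.2 mg/kg meets the Group DG3 criterion (Toxic), so the rodenticide bait is Group DG3.
Total Group DG3: (two 458 g packs = 916 g) + (two 442 g packs = 884 g) + (two 508 g packs = 1.016 kg) = 2.816 kg.
2.816 kg exceeds the express courier limit of 2.5 kg for Group DG3.

No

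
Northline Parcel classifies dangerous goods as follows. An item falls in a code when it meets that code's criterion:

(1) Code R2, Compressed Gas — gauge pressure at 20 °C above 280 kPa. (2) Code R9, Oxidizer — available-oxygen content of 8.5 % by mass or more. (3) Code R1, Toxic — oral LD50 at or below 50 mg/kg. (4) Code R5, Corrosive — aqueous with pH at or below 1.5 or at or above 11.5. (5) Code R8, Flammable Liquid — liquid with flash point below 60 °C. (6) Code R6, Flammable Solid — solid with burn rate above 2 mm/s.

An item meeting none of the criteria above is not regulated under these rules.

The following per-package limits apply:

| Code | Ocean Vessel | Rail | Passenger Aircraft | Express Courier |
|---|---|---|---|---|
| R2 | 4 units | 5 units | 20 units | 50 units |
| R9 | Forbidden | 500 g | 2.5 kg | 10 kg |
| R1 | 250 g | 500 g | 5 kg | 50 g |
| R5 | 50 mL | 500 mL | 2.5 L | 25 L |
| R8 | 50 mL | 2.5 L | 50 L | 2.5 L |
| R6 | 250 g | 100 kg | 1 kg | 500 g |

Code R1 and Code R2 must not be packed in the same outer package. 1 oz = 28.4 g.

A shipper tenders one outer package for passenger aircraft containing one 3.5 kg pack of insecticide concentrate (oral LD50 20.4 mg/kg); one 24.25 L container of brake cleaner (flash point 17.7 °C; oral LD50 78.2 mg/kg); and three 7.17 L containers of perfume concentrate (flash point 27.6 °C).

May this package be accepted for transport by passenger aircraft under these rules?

Yes

Insecticide concentrate: oral LD50 20.4 mg/kg ≤ 50 mg/kg → Code R1 (Toxic).
Brake cleaner: flash point 17.7 °C < 60 °C → Code R8 (Flammable Liquid).
Perfume concentrate: flash point 27.6 °C < 60 °C → Code R8 (Flammable Liquid).
Total Code R8: 24.25 L + (three 7.17 L containers = 21.51 L) = 45.76 L.
45.76 L is within the passenger aircraft limit of 50 L for Code R8.
Code R1 quantity: 3.5 kg.
3.5 kg ≤ 5 kg (passenger aircraft limit, Code R1) — within limit.
The segregation rule (Code R1 with Code R2) does not apply to Code R8 with Code R1.
Every hazard code is within its passenger aircraft limit and no segregation rule is violated.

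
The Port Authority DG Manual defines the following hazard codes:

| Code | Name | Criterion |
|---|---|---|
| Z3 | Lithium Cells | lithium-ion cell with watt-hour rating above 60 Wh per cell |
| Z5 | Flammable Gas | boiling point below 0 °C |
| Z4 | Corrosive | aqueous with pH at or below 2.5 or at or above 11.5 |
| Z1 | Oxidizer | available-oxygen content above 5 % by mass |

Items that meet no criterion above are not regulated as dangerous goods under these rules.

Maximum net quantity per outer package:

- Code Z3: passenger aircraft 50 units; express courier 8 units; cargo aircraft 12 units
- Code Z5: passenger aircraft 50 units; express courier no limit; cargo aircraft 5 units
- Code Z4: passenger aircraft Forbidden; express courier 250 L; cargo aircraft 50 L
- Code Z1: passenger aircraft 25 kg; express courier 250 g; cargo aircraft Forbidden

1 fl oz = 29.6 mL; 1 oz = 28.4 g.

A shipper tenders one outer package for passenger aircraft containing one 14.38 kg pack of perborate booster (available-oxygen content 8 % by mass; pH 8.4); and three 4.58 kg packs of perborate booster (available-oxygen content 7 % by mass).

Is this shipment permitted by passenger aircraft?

No

The perborate booster has available-oxygen content 8 % by mass, which is > 5 % by mass, so it is Code Z1 (Oxidizer).
The perborate booster has available-oxygen content 7 % by mass, which is > 5 % by mass, so it is Code Z1 (Oxidizer).
Total Code Z1: 14.38 kg + (three 4.58 kg packs = 13.74 kg) = 28.12 kg.
28.12 kg > 25 kg (passenger aircraft limit, Code Z1) — over the limit.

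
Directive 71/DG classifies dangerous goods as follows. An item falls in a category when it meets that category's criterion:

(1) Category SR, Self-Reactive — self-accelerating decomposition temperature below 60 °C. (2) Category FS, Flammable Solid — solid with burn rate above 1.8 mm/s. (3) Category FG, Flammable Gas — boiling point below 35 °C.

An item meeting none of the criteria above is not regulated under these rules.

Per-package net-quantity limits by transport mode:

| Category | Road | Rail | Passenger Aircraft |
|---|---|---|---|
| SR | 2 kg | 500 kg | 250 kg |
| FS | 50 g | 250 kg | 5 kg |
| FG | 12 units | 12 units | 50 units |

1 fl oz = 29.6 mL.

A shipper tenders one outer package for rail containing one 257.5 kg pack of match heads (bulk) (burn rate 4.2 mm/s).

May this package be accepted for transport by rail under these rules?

No

The match heads (bulk) have burn rate 4.2 mm/s, which is > 1.8 mm/s, so they are Category FS (Flammable Solid).
Category FS quantity: 257.5 kg.
257.5 kg exceeds the rail limit of 250 kg for Category FS.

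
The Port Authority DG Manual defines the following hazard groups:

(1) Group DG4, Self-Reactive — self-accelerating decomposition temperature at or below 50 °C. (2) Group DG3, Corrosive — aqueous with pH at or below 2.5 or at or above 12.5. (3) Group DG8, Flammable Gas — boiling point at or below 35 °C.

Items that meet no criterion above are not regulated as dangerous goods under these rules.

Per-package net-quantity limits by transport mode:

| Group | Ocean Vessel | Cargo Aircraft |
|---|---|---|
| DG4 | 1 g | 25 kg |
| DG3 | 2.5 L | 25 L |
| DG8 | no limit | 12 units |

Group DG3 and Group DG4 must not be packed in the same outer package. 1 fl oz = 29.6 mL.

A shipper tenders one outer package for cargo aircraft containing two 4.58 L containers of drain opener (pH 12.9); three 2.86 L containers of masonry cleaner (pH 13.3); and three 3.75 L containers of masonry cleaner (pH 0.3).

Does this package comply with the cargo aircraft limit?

No

pH 12.9 meets the Group DG3 criterion (Corrosive), so the drain opener is Group DG3.
With pH 13.3 (≥ 12.5), the masonry cleaner falls in Group DG3.
The masonry cleaner has pH 0.3, which is ≤ 2.5, so it is Group DG3 (Corrosive).
Total Group DG3: (two 4.58 L containers = 9.16 L) + (three 2.86 L containers = 8.58 L) + (three 3.75 L containers = 11.25 L) = 28.99 L.
28.99 L > 25 L (cargo aircraft limit, Group DG3) — over the limit.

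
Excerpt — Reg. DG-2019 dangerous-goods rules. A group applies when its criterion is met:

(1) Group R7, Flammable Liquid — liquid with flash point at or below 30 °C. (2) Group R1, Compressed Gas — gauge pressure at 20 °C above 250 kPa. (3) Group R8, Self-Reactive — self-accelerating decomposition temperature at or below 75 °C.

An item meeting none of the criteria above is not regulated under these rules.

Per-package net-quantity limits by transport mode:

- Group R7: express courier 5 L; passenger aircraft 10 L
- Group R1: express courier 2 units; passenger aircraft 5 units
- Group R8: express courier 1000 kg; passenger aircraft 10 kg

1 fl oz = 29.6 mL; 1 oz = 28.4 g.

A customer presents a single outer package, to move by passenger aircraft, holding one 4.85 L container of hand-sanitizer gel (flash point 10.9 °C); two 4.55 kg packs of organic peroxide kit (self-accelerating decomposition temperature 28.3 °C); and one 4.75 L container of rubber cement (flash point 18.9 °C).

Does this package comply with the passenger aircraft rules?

Yes

Hand-sanitizer gel: flash point 10.9 °C ≤ 30 °C → Group R7 (Flammable Liquid).
Self-accelerating decomposition temperature 28.3 °C meets the Group R8 criterion (Self-Reactive), so the organic peroxide kit is Group R8.
Rubber cement: flash point 18.9 °C ≤ 30 °C → Group R7 (Flammable Liquid).
Group R7 net quantity: 4.85 L + 4.75 L = 9.6 L.
That is within the Group R7 passenger aircraft limit of 10 L.
Group R8 quantity: two 4.55 kg packs = 9.1 kg.
9.1 kg ≤ 10 kg (passenger aircraft limit, Group R8) — within limit.
Every hazard group is within its passenger aircraft limit and no segregation rule is violated.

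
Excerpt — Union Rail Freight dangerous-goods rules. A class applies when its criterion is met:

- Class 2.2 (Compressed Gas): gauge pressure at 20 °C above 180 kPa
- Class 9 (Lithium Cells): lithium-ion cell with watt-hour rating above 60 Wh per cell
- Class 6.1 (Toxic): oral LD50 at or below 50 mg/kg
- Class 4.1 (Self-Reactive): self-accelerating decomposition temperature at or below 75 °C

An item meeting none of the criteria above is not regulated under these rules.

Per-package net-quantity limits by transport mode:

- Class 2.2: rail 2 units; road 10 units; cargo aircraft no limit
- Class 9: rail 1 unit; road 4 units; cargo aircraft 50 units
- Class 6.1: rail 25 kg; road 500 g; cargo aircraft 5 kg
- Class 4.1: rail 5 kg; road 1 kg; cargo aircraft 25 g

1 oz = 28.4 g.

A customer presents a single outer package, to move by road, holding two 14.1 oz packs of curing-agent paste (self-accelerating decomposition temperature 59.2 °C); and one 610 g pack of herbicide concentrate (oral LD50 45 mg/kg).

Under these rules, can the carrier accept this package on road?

No

The curing-agent paste has self-accelerating decomposition temperature 59.2 °C, which is ≤ 75 °C, so it is Class 4.1 (Self-Reactive).
The herbicide concentrate has oral LD50 45 mg/kg, which is ≤ 50 mg/kg, so it is Class 6.1 (Toxic).
Class 4.1 quantity: two 14.1 oz packs = 800.88 g.
800.88 g ≤ 1 kg (road limit, Class 4.1) — within limit.
Class 6.1 quantity: 610 g.
610 g > 500 g (road limit, Class 6.1) — over the limit.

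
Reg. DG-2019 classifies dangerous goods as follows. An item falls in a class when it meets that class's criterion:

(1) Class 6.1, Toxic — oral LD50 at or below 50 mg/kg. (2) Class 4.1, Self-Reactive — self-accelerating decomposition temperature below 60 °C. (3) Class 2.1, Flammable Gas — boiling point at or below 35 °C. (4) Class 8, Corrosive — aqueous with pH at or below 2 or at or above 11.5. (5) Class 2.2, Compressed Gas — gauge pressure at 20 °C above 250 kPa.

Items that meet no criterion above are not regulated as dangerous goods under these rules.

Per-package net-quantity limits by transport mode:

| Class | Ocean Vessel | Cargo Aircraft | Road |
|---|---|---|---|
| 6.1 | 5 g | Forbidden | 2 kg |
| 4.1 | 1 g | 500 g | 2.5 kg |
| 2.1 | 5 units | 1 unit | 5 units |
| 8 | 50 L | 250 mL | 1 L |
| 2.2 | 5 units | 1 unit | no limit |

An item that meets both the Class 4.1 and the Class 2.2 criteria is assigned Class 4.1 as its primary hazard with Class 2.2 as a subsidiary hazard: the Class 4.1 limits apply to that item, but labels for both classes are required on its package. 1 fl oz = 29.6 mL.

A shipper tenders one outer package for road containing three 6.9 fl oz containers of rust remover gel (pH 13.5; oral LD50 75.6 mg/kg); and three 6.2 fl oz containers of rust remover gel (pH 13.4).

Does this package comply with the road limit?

No

The rust remover gel has pH 13.5, which is ≥ 11.5, so it is Class 8 (Corrosive).
The rust remover gel has pH 13.4, which is ≥ 11.5, so it is Class 8 (Corrosive).
Class 8 net quantity: (three 6.9 fl oz containers = 612.72 mL) + (three 6.2 fl oz containers = 550.56 mL) = 1163.28 mL.
1163.28 mL exceeds the road limit of 1 L for Class 8.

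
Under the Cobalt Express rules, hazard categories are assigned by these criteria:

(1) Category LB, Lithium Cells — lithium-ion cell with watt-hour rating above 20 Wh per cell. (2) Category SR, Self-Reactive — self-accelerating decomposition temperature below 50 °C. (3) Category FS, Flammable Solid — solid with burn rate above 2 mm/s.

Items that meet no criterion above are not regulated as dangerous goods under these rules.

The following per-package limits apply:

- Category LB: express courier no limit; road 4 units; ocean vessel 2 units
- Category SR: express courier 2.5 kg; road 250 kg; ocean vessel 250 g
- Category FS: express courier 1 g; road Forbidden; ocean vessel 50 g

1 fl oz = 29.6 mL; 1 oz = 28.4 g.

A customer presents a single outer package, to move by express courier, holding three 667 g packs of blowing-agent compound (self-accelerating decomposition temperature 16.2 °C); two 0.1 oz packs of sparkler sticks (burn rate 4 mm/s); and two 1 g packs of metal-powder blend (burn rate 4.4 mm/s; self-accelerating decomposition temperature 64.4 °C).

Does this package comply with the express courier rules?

With self-accelerating decomposition temperature 16.2 °C (< 50 °C), the blowing-agent compound falls in Category SR.
Sparkler sticks: burn rate 4 mm/s > 2 mm/s → Category FS (Flammable Solid).
With burn rate 4.4 mm/s (> 2 mm/s), the metal-powder blend falls in Category FS.
Total Category FS: (two 0.1 oz packs = 5.68 g) + (two 1 g packs = 2 g) = 7.68 g.
7.68 g exceeds the express courier limit of 1 g for Category FS.
Category SR quantity: three 667 g packs = 2.001 kg.
That is within the Category SR express courier limit of 2.5 kg.

No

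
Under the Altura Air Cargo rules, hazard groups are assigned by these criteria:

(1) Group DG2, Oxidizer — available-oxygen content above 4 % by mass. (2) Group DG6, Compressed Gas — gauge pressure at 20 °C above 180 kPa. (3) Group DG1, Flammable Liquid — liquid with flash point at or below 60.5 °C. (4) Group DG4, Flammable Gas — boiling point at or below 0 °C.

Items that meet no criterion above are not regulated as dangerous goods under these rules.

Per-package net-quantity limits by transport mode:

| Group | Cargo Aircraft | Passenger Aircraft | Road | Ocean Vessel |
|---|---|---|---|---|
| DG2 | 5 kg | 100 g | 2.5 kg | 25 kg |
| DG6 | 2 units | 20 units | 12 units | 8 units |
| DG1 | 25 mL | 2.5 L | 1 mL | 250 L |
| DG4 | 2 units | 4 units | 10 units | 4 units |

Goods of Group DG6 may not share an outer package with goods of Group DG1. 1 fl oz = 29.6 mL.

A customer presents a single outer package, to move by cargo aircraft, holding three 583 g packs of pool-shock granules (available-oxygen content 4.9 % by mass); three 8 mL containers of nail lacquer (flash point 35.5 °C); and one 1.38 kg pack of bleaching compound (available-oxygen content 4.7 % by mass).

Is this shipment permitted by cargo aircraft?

Pool-shock granules: available-oxygen content 4.9 % by mass > 4 % by mass → Group DG2 (Oxidizer).
Flash point 35.5 °C meets the Group DG1 criterion (Flammable Liquid), so the nail lacquer is Group DG1.
Bleaching compound: available-oxygen content 4.7 % by mass > 4 % by mass → Group DG2 (Oxidizer).
Total Group DG2: (three 583 g packs = 1.749 kg) + 1.38 kg = 3.129 kg.
3.129 kg is within the cargo aircraft limit of 5 kg for Group DG2.
Group DG1 quantity: three 8 mL containers = 24 mL.
24 mL ≤ 25 mL (cargo aircraft limit, Group DG1) — within limit.
The segregation rule (Group DG6 with Group DG1) does not apply to Group DG2 with Group DG1.
Every hazard group is within its cargo aircraft limit and no segregation rule is violated.

Yes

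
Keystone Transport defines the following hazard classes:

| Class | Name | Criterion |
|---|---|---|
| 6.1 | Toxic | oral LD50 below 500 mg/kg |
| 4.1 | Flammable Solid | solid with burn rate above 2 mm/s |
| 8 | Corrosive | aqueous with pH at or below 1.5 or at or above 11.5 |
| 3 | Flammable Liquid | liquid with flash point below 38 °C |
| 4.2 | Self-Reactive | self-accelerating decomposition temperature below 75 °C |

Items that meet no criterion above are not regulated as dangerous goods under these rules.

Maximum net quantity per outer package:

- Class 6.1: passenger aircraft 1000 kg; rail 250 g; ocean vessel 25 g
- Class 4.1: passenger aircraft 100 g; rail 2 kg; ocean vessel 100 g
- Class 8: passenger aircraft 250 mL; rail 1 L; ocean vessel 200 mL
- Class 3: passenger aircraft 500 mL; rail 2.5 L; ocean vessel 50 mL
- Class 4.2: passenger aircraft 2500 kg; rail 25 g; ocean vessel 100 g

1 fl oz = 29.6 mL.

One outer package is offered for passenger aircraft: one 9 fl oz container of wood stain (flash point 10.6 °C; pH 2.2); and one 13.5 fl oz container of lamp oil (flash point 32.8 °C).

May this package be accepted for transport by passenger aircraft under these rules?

The wood stain has flash point 10.6 °C, which is < 38 °C, so it is Class 3 (Flammable Liquid).
The lamp oil has flash point 32.8 °C, which is < 38 °C, so it is Class 3 (Flammable Liquid).
Total Class 3: (one 9 fl oz container = 266.4 mL) + (one 13.5 fl oz container = 399.6 mL) = 666 mL.
666 mL exceeds the passenger aircraft limit of 500 mL for Class 3.

No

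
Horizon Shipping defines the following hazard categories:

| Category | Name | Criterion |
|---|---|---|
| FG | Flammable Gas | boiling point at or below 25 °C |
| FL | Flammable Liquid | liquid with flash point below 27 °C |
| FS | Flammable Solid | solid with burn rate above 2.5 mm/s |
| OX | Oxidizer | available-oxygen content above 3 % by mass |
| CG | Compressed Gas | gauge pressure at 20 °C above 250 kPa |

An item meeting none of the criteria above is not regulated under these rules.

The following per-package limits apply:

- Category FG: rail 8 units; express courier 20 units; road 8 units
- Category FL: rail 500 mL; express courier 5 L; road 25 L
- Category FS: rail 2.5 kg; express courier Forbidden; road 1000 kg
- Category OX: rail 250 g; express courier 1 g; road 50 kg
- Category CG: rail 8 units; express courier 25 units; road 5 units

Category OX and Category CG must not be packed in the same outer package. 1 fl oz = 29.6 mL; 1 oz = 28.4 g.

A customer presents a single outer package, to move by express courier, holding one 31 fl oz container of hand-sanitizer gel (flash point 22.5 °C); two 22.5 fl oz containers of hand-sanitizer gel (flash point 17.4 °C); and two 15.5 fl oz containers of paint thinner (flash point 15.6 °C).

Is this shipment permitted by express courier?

Yes

With flash point 22.5 °C (< 27 °C), the hand-sanitizer gel falls in Category FL.
The hand-sanitizer gel has flash point 17.4 °C, which is < 27 °C, so it is Category FL (Flammable Liquid).
Flash point 15.6 °C meets the Category FL criterion (Flammable Liquid), so the paint thinner is Category FL.
Total Category FL: (one 31 fl oz container = 917.6 mL) + (two 22.5 fl oz containers = 1.332 L) + (two 15.5 fl oz containers = 917.6 mL) = 3167.2 mL.
That is within the Category FL express courier limit of 5 L.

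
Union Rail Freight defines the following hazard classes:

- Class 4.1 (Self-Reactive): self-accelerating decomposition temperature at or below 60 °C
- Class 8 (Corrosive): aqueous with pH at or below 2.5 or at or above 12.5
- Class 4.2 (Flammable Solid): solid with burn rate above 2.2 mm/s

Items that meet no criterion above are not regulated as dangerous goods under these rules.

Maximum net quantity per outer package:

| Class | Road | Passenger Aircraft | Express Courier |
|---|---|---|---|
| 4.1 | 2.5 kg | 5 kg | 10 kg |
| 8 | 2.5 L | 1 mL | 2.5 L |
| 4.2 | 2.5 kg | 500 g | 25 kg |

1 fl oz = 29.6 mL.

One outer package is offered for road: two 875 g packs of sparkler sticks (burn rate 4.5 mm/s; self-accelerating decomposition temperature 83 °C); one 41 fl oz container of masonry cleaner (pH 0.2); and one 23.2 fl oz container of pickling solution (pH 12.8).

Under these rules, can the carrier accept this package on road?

With burn rate 4.5 mm/s (> 2.2 mm/s), the sparkler sticks fall in Class 4.2.
The masonry cleaner has pH 0.2, which is ≤ 2.5, so it is Class 8 (Corrosive).
pH 12.8 meets the Class 8 criterion (Corrosive), so the pickling solution is Class 8.
Class 8 net quantity: (one 41 fl oz container = 1213.6 mL) + (one 23.2 fl oz container = 686.72 mL) = 1900.32 mL.
1900.32 mL is within the road limit of 2.5 L for Class 8.
Class 4.2 quantity: two 875 g packs = 1.75 kg.
That is within the Class 4.2 road limit of 2.5 kg.
Every hazard class is within its road limit and no segregation rule is violated.

Yes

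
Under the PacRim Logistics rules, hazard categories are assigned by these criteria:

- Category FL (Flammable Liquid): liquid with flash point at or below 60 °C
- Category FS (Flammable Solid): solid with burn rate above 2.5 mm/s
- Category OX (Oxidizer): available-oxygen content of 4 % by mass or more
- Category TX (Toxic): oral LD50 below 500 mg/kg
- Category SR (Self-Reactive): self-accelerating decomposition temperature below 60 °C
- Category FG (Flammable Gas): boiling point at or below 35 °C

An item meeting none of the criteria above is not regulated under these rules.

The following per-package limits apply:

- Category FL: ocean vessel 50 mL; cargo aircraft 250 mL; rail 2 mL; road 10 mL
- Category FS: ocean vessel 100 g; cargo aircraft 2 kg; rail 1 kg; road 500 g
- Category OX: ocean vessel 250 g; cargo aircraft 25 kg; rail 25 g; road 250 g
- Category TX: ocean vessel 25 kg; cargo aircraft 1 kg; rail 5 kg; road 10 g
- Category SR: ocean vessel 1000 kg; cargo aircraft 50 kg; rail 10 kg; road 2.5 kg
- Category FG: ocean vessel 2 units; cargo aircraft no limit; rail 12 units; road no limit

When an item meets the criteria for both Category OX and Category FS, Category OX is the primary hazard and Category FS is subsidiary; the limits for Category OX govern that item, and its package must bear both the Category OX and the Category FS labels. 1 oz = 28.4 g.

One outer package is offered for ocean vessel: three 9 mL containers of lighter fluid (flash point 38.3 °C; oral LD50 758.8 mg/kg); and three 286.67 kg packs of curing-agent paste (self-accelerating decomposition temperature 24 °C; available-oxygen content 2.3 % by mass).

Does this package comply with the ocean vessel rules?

With flash point 38.3 °C (≤ 60 °C), the lighter fluid falls in Category FL.
Curing-agent paste: self-accelerating decomposition temperature 24 °C < 60 °C → Category SR (Self-Reactive).
Category FL quantity: three 9 mL containers = 27 mL.
That is within the Category FL ocean vessel limit of 50 mL.
Category SR quantity: three 286.67 kg packs = 860.01 kg.
That is within the Category SR ocean vessel limit of 1000 kg.
Every hazard category is within its ocean vessel limit and no segregation rule is violated.

Yes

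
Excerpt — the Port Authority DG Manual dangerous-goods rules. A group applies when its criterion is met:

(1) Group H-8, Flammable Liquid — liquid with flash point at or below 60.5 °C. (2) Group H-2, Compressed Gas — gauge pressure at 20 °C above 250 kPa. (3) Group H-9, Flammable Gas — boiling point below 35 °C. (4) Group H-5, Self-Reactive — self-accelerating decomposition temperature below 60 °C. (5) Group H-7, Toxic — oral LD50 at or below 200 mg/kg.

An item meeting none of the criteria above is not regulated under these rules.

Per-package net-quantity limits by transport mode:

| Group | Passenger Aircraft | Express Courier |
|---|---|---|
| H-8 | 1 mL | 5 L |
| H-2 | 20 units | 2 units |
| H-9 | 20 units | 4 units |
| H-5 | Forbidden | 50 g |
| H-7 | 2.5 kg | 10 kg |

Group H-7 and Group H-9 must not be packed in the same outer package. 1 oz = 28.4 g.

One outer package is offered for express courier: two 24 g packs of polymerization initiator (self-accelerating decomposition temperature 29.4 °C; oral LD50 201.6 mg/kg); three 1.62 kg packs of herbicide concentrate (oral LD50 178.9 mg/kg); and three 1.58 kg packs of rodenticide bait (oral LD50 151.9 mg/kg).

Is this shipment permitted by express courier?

Yes

Self-accelerating decomposition temperature 29.4 °C meets the Group H-5 criterion (Self-Reactive), so the polymerization initiator is Group H-5.
With oral LD50 178.9 mg/kg (≤ 200 mg/kg), the herbicide concentrate falls in Group H-7.
Oral LD50 151.9 mg/kg meets the Group H-7 criterion (Toxic), so the rodenticide bait is Group H-7.
Group H-7 net quantity: (three 1.62 kg packs = 4.86 kg) + (three 1.58 kg packs = 4.74 kg) = 9.6 kg.
That is within the Group H-7 express courier limit of 10 kg.
Group H-5 quantity: two 24 g packs = 48 g.
That is within the Group H-5 express courier limit of 50 g.
The segregation rule (Group H-7 with Group H-9) does not apply to Group H-7 with Group H-5.
Every hazard group is within its express courier limit and no segregation rule is violated.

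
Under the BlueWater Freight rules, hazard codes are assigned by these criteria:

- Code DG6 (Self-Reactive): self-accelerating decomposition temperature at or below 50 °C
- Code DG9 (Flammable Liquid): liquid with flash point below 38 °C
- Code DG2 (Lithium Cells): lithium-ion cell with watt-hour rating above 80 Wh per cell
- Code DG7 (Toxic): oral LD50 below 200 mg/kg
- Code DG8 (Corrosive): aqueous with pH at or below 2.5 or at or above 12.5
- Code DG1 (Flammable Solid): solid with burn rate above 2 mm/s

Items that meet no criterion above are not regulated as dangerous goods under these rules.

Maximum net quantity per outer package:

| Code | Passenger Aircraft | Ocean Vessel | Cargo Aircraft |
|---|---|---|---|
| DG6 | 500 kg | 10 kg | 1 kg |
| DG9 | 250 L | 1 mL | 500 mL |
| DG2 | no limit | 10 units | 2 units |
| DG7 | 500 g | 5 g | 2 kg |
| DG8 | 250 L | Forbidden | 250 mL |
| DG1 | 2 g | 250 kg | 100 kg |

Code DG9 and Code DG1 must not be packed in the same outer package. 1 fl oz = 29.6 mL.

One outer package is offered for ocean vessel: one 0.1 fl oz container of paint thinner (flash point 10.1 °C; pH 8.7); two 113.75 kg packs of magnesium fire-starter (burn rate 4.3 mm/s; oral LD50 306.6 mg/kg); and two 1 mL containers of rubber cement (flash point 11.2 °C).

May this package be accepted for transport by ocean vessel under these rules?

No

Flash point 10.1 °C meets the Code DG9 criterion (Flammable Liquid), so the paint thinner is Code DG9.
Burn rate 4.3 mm/s meets the Code DG1 criterion (Flammable Solid), so the magnesium fire-starter is Code DG1.
With flash point 11.2 °C (< 38 °C), the rubber cement falls in Code DG9.
Total Code DG9: (one 0.1 fl oz container = 2.96 mL) + (two 1 mL containers = 2 mL) = 4.96 mL.
4.96 mL exceeds the ocean vessel limit of 1 mL for Code DG9.
Code DG1 quantity: two 113.75 kg packs = 227.5 kg.
227.5 kg is within the ocean vessel limit of 250 kg for Code DG1.
Code DG9 and Code DG1 may not share an outer package.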